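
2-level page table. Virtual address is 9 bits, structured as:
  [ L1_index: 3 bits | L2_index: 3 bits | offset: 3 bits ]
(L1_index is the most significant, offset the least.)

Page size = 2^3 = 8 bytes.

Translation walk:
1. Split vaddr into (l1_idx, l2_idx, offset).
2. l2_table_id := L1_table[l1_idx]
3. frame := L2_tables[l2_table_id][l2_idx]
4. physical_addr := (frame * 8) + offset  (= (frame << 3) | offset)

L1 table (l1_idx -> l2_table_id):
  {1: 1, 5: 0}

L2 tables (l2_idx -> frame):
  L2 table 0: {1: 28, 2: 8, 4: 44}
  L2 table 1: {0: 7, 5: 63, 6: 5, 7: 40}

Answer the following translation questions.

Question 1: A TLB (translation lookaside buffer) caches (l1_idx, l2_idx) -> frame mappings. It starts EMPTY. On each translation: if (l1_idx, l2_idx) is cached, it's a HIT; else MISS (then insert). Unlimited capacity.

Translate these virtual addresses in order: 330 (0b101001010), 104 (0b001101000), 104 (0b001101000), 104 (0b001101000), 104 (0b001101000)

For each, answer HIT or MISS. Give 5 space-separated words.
vaddr=330: (5,1) not in TLB -> MISS, insert
vaddr=104: (1,5) not in TLB -> MISS, insert
vaddr=104: (1,5) in TLB -> HIT
vaddr=104: (1,5) in TLB -> HIT
vaddr=104: (1,5) in TLB -> HIT

Answer: MISS MISS HIT HIT HIT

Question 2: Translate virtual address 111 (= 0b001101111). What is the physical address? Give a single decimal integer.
vaddr = 111 = 0b001101111
Split: l1_idx=1, l2_idx=5, offset=7
L1[1] = 1
L2[1][5] = 63
paddr = 63 * 8 + 7 = 511

Answer: 511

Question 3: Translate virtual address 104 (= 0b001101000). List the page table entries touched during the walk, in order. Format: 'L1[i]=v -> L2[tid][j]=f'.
Answer: L1[1]=1 -> L2[1][5]=63

Derivation:
vaddr = 104 = 0b001101000
Split: l1_idx=1, l2_idx=5, offset=0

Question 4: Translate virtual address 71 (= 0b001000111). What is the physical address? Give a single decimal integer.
vaddr = 71 = 0b001000111
Split: l1_idx=1, l2_idx=0, offset=7
L1[1] = 1
L2[1][0] = 7
paddr = 7 * 8 + 7 = 63

Answer: 63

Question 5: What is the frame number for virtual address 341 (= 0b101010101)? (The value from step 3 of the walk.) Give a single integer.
Answer: 8

Derivation:
vaddr = 341: l1_idx=5, l2_idx=2
L1[5] = 0; L2[0][2] = 8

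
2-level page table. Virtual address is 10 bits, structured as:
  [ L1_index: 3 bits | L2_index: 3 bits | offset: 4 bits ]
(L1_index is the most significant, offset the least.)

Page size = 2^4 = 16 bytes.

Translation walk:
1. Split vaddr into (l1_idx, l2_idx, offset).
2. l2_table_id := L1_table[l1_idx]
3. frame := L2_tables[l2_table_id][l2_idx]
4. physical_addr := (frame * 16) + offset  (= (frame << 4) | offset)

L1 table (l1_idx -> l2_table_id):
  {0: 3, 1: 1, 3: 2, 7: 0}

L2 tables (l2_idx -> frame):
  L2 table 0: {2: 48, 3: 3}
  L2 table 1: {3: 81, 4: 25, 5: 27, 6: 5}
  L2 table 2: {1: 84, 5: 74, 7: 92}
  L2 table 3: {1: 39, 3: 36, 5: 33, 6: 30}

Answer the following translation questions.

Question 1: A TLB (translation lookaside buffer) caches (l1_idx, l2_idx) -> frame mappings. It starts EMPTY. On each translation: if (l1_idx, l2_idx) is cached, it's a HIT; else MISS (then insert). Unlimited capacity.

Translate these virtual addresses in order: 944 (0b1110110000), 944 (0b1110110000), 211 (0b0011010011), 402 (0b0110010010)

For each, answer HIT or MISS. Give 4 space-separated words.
vaddr=944: (7,3) not in TLB -> MISS, insert
vaddr=944: (7,3) in TLB -> HIT
vaddr=211: (1,5) not in TLB -> MISS, insert
vaddr=402: (3,1) not in TLB -> MISS, insert

Answer: MISS HIT MISS MISS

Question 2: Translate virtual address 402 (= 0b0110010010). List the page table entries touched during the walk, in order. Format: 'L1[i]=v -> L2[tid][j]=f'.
Answer: L1[3]=2 -> L2[2][1]=84

Derivation:
vaddr = 402 = 0b0110010010
Split: l1_idx=3, l2_idx=1, offset=2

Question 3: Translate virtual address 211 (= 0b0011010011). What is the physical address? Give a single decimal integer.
Answer: 435

Derivation:
vaddr = 211 = 0b0011010011
Split: l1_idx=1, l2_idx=5, offset=3
L1[1] = 1
L2[1][5] = 27
paddr = 27 * 16 + 3 = 435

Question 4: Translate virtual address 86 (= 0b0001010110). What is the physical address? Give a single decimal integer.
vaddr = 86 = 0b0001010110
Split: l1_idx=0, l2_idx=5, offset=6
L1[0] = 3
L2[3][5] = 33
paddr = 33 * 16 + 6 = 534

Answer: 534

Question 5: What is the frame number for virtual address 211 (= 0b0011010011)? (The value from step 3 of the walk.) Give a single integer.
Answer: 27

Derivation:
vaddr = 211: l1_idx=1, l2_idx=5
L1[1] = 1; L2[1][5] = 27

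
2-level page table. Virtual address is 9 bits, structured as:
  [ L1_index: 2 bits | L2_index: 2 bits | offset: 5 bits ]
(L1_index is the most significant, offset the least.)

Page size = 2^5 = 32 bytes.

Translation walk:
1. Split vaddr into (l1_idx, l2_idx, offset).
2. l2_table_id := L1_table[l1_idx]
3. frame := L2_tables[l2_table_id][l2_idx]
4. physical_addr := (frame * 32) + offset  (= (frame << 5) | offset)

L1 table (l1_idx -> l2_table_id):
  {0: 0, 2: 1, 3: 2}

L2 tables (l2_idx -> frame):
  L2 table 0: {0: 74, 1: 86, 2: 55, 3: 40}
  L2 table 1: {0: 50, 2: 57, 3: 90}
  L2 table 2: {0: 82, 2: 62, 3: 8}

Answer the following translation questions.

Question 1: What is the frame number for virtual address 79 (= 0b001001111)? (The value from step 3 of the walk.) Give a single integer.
vaddr = 79: l1_idx=0, l2_idx=2
L1[0] = 0; L2[0][2] = 55

Answer: 55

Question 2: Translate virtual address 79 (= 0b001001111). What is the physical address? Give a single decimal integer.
vaddr = 79 = 0b001001111
Split: l1_idx=0, l2_idx=2, offset=15
L1[0] = 0
L2[0][2] = 55
paddr = 55 * 32 + 15 = 1775

Answer: 1775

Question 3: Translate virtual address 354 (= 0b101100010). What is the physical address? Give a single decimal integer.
Answer: 2882

Derivation:
vaddr = 354 = 0b101100010
Split: l1_idx=2, l2_idx=3, offset=2
L1[2] = 1
L2[1][3] = 90
paddr = 90 * 32 + 2 = 2882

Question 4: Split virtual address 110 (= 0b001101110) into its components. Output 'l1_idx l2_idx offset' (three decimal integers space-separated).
vaddr = 110 = 0b001101110
  top 2 bits -> l1_idx = 0
  next 2 bits -> l2_idx = 3
  bottom 5 bits -> offset = 14

Answer: 0 3 14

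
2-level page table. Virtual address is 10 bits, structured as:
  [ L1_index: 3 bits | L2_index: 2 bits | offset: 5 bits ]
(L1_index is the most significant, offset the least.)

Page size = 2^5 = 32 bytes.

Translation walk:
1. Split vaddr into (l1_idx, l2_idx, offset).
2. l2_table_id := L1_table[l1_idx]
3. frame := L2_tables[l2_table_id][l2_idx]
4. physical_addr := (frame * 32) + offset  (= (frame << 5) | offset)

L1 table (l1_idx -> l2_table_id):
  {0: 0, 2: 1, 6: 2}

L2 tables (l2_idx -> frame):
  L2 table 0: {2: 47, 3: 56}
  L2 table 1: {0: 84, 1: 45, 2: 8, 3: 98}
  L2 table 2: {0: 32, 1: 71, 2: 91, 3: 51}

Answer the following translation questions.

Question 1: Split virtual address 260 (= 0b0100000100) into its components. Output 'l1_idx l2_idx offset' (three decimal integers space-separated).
Answer: 2 0 4

Derivation:
vaddr = 260 = 0b0100000100
  top 3 bits -> l1_idx = 2
  next 2 bits -> l2_idx = 0
  bottom 5 bits -> offset = 4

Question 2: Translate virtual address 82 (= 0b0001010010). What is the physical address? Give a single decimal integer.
Answer: 1522

Derivation:
vaddr = 82 = 0b0001010010
Split: l1_idx=0, l2_idx=2, offset=18
L1[0] = 0
L2[0][2] = 47
paddr = 47 * 32 + 18 = 1522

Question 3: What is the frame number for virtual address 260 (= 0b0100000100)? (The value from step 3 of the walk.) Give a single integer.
vaddr = 260: l1_idx=2, l2_idx=0
L1[2] = 1; L2[1][0] = 84

Answer: 84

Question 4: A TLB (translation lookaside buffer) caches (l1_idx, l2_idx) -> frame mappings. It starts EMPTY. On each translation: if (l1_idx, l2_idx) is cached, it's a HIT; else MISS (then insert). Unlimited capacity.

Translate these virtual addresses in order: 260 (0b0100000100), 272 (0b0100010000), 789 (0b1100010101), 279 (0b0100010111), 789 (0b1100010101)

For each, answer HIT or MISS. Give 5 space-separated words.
Answer: MISS HIT MISS HIT HIT

Derivation:
vaddr=260: (2,0) not in TLB -> MISS, insert
vaddr=272: (2,0) in TLB -> HIT
vaddr=789: (6,0) not in TLB -> MISS, insert
vaddr=279: (2,0) in TLB -> HIT
vaddr=789: (6,0) in TLB -> HIT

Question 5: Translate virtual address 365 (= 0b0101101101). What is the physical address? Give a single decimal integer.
vaddr = 365 = 0b0101101101
Split: l1_idx=2, l2_idx=3, offset=13
L1[2] = 1
L2[1][3] = 98
paddr = 98 * 32 + 13 = 3149

Answer: 3149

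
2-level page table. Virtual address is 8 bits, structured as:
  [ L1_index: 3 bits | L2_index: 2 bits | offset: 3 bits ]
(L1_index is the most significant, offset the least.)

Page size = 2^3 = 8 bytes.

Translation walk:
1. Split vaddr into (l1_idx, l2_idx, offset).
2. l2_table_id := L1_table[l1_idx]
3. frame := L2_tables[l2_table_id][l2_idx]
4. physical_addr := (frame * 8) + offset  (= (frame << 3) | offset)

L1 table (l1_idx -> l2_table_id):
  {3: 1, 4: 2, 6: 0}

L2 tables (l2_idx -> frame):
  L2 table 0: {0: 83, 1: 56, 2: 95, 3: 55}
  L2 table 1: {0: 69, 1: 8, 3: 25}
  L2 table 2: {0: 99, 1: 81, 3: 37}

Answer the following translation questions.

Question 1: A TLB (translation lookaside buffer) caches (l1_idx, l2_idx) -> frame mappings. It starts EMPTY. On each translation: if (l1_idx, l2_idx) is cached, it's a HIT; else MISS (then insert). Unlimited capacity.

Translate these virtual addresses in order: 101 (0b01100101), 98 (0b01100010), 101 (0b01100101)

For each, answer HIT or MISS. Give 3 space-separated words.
vaddr=101: (3,0) not in TLB -> MISS, insert
vaddr=98: (3,0) in TLB -> HIT
vaddr=101: (3,0) in TLB -> HIT

Answer: MISS HIT HIT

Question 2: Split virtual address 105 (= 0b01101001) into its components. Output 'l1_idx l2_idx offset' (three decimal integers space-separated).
vaddr = 105 = 0b01101001
  top 3 bits -> l1_idx = 3
  next 2 bits -> l2_idx = 1
  bottom 3 bits -> offset = 1

Answer: 3 1 1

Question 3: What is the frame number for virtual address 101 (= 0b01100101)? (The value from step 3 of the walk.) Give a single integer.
Answer: 69

Derivation:
vaddr = 101: l1_idx=3, l2_idx=0
L1[3] = 1; L2[1][0] = 69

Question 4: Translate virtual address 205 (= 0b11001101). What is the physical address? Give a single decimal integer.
vaddr = 205 = 0b11001101
Split: l1_idx=6, l2_idx=1, offset=5
L1[6] = 0
L2[0][1] = 56
paddr = 56 * 8 + 5 = 453

Answer: 453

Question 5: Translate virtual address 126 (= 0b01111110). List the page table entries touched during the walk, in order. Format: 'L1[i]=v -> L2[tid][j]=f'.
Answer: L1[3]=1 -> L2[1][3]=25

Derivation:
vaddr = 126 = 0b01111110
Split: l1_idx=3, l2_idx=3, offset=6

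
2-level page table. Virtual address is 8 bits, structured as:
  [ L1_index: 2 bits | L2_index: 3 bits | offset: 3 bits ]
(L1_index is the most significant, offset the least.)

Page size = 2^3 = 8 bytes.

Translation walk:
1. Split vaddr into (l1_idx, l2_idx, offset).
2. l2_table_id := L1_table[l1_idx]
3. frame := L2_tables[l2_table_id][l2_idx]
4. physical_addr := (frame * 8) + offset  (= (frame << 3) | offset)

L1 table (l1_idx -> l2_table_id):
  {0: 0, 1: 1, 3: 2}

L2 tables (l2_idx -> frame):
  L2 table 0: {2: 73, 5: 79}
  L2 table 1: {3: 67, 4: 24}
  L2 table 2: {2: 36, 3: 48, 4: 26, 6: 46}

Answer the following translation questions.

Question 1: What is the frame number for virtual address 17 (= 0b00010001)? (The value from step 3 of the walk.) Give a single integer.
Answer: 73

Derivation:
vaddr = 17: l1_idx=0, l2_idx=2
L1[0] = 0; L2[0][2] = 73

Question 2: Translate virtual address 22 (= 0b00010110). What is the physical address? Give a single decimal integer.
vaddr = 22 = 0b00010110
Split: l1_idx=0, l2_idx=2, offset=6
L1[0] = 0
L2[0][2] = 73
paddr = 73 * 8 + 6 = 590

Answer: 590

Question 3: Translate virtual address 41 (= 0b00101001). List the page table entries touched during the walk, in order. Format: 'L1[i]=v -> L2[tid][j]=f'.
vaddr = 41 = 0b00101001
Split: l1_idx=0, l2_idx=5, offset=1

Answer: L1[0]=0 -> L2[0][5]=79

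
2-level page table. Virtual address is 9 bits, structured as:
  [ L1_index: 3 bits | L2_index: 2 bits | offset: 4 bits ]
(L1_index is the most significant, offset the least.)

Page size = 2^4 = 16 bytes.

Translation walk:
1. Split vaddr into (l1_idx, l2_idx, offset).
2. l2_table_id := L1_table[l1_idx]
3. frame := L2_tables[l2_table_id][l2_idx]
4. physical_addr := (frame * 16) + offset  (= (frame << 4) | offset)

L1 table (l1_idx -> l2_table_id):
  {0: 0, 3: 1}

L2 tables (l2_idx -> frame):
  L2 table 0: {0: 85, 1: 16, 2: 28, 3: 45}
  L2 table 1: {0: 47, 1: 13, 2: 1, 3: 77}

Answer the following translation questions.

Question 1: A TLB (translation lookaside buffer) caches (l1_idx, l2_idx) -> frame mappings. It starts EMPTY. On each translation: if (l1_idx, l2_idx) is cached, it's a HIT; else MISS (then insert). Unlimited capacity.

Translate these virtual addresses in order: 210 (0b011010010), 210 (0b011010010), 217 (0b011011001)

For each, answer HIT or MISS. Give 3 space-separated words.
vaddr=210: (3,1) not in TLB -> MISS, insert
vaddr=210: (3,1) in TLB -> HIT
vaddr=217: (3,1) in TLB -> HIT

Answer: MISS HIT HIT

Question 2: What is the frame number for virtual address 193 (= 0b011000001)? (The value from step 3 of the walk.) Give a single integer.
Answer: 47

Derivation:
vaddr = 193: l1_idx=3, l2_idx=0
L1[3] = 1; L2[1][0] = 47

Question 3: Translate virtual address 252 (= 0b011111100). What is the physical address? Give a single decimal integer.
vaddr = 252 = 0b011111100
Split: l1_idx=3, l2_idx=3, offset=12
L1[3] = 1
L2[1][3] = 77
paddr = 77 * 16 + 12 = 1244

Answer: 1244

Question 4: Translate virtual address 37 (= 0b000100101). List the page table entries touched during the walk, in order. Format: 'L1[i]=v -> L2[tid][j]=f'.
vaddr = 37 = 0b000100101
Split: l1_idx=0, l2_idx=2, offset=5

Answer: L1[0]=0 -> L2[0][2]=28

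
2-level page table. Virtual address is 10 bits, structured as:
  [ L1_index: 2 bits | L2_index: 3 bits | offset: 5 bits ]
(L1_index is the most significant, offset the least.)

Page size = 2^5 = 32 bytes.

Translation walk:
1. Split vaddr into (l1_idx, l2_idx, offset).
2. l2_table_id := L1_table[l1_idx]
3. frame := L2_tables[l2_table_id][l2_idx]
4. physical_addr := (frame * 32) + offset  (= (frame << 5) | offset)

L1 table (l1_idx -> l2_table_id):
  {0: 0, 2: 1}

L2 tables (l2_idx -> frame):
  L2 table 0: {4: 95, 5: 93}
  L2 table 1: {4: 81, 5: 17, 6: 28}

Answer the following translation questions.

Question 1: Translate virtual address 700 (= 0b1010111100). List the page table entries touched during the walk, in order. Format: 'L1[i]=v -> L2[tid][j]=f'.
Answer: L1[2]=1 -> L2[1][5]=17

Derivation:
vaddr = 700 = 0b1010111100
Split: l1_idx=2, l2_idx=5, offset=28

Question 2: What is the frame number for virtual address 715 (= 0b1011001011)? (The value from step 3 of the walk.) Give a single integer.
vaddr = 715: l1_idx=2, l2_idx=6
L1[2] = 1; L2[1][6] = 28

Answer: 28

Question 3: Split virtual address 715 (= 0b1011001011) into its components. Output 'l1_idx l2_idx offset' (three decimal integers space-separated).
vaddr = 715 = 0b1011001011
  top 2 bits -> l1_idx = 2
  next 3 bits -> l2_idx = 6
  bottom 5 bits -> offset = 11

Answer: 2 6 11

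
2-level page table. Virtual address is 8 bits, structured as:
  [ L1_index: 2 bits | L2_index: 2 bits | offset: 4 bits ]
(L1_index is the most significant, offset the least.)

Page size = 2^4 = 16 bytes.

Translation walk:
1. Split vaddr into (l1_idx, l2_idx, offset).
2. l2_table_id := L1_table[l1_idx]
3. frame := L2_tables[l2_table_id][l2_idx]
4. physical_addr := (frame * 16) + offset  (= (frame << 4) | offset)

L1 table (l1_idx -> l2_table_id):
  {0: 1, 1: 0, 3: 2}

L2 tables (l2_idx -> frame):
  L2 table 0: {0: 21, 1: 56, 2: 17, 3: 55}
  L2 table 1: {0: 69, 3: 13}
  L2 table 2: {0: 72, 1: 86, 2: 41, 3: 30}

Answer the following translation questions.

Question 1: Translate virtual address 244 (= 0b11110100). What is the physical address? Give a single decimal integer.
vaddr = 244 = 0b11110100
Split: l1_idx=3, l2_idx=3, offset=4
L1[3] = 2
L2[2][3] = 30
paddr = 30 * 16 + 4 = 484

Answer: 484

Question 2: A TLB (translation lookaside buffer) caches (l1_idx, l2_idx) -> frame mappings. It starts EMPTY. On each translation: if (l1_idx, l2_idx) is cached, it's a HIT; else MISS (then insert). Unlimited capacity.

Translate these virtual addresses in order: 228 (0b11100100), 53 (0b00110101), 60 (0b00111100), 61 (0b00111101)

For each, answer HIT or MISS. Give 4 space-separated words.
vaddr=228: (3,2) not in TLB -> MISS, insert
vaddr=53: (0,3) not in TLB -> MISS, insert
vaddr=60: (0,3) in TLB -> HIT
vaddr=61: (0,3) in TLB -> HIT

Answer: MISS MISS HIT HIT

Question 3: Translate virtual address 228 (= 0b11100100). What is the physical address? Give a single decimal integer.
Answer: 660

Derivation:
vaddr = 228 = 0b11100100
Split: l1_idx=3, l2_idx=2, offset=4
L1[3] = 2
L2[2][2] = 41
paddr = 41 * 16 + 4 = 660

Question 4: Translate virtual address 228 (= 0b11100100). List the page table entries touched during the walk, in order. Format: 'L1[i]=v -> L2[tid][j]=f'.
vaddr = 228 = 0b11100100
Split: l1_idx=3, l2_idx=2, offset=4

Answer: L1[3]=2 -> L2[2][2]=41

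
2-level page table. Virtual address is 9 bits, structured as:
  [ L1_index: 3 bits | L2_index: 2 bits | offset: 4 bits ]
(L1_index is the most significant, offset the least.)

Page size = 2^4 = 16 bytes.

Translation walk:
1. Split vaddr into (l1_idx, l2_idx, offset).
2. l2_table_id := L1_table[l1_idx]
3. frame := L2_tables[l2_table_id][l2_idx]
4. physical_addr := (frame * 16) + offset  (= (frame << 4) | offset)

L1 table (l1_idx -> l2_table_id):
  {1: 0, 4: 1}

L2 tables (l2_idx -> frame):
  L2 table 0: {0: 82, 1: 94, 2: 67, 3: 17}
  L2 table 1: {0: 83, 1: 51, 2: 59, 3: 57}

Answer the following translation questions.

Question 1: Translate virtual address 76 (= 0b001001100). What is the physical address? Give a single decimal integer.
Answer: 1324

Derivation:
vaddr = 76 = 0b001001100
Split: l1_idx=1, l2_idx=0, offset=12
L1[1] = 0
L2[0][0] = 82
paddr = 82 * 16 + 12 = 1324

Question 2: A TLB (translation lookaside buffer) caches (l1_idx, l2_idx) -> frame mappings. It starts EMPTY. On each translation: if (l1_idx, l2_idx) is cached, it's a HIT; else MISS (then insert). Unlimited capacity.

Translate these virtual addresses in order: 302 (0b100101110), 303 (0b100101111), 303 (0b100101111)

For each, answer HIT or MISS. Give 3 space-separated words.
Answer: MISS HIT HIT

Derivation:
vaddr=302: (4,2) not in TLB -> MISS, insert
vaddr=303: (4,2) in TLB -> HIT
vaddr=303: (4,2) in TLB -> HIT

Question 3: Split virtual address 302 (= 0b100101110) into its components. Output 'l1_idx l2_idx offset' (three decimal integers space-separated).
Answer: 4 2 14

Derivation:
vaddr = 302 = 0b100101110
  top 3 bits -> l1_idx = 4
  next 2 bits -> l2_idx = 2
  bottom 4 bits -> offset = 14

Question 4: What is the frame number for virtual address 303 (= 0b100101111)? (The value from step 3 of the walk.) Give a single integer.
Answer: 59

Derivation:
vaddr = 303: l1_idx=4, l2_idx=2
L1[4] = 1; L2[1][2] = 59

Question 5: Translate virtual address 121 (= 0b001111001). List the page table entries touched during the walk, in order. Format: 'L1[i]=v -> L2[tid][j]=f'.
vaddr = 121 = 0b001111001
Split: l1_idx=1, l2_idx=3, offset=9

Answer: L1[1]=0 -> L2[0][3]=17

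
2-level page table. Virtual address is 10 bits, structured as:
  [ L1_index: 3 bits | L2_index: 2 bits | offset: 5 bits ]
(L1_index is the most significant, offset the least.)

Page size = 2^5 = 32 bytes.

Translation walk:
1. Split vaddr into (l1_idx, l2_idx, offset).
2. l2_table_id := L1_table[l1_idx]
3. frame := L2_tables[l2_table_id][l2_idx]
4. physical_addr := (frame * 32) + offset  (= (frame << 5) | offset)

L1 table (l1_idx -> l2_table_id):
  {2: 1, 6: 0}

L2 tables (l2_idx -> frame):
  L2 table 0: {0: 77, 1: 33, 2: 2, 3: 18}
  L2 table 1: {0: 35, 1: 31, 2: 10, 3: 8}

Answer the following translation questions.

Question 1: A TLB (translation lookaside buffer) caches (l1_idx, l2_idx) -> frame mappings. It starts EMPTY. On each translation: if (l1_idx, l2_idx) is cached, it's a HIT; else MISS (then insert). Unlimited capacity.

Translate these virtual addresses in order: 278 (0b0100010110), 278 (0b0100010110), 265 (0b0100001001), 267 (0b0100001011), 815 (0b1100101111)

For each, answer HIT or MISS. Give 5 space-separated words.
vaddr=278: (2,0) not in TLB -> MISS, insert
vaddr=278: (2,0) in TLB -> HIT
vaddr=265: (2,0) in TLB -> HIT
vaddr=267: (2,0) in TLB -> HIT
vaddr=815: (6,1) not in TLB -> MISS, insert

Answer: MISS HIT HIT HIT MISS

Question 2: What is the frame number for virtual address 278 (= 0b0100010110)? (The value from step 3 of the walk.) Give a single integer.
Answer: 35

Derivation:
vaddr = 278: l1_idx=2, l2_idx=0
L1[2] = 1; L2[1][0] = 35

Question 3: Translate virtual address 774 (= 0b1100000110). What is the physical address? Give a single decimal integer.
vaddr = 774 = 0b1100000110
Split: l1_idx=6, l2_idx=0, offset=6
L1[6] = 0
L2[0][0] = 77
paddr = 77 * 32 + 6 = 2470

Answer: 2470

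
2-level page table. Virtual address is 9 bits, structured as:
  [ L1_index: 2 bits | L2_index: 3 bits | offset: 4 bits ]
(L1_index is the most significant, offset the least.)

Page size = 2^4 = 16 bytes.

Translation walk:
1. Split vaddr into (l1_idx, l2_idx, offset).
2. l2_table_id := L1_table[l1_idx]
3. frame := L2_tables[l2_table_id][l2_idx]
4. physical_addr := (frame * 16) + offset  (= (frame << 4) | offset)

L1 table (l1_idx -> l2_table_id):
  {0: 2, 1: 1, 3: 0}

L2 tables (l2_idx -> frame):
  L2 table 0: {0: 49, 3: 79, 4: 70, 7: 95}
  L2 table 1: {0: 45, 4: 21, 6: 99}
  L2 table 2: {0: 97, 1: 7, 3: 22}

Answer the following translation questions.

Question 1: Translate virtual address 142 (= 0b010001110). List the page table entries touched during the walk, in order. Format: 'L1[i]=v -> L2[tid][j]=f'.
vaddr = 142 = 0b010001110
Split: l1_idx=1, l2_idx=0, offset=14

Answer: L1[1]=1 -> L2[1][0]=45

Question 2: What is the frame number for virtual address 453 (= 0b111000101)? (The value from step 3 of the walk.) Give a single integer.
Answer: 70

Derivation:
vaddr = 453: l1_idx=3, l2_idx=4
L1[3] = 0; L2[0][4] = 70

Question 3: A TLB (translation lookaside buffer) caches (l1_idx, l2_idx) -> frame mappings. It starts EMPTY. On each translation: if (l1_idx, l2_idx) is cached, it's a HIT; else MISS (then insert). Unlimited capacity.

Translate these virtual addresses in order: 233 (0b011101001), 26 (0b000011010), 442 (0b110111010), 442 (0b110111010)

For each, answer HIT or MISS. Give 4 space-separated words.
Answer: MISS MISS MISS HIT

Derivation:
vaddr=233: (1,6) not in TLB -> MISS, insert
vaddr=26: (0,1) not in TLB -> MISS, insert
vaddr=442: (3,3) not in TLB -> MISS, insert
vaddr=442: (3,3) in TLB -> HIT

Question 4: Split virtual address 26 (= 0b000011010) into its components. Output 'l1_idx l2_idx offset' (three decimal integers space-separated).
vaddr = 26 = 0b000011010
  top 2 bits -> l1_idx = 0
  next 3 bits -> l2_idx = 1
  bottom 4 bits -> offset = 10

Answer: 0 1 10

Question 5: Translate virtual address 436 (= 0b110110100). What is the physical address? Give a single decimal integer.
vaddr = 436 = 0b110110100
Split: l1_idx=3, l2_idx=3, offset=4
L1[3] = 0
L2[0][3] = 79
paddr = 79 * 16 + 4 = 1268

Answer: 1268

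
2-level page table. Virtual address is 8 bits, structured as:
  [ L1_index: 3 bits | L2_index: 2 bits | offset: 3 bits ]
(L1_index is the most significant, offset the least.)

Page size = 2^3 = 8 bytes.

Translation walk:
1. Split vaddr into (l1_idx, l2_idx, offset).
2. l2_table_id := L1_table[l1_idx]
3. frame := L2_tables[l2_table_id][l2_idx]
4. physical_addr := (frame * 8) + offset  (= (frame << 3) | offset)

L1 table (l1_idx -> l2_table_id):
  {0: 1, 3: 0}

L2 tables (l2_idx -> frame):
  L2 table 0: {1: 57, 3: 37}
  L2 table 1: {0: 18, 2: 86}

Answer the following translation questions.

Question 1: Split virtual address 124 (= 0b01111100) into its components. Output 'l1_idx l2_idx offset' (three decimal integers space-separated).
Answer: 3 3 4

Derivation:
vaddr = 124 = 0b01111100
  top 3 bits -> l1_idx = 3
  next 2 bits -> l2_idx = 3
  bottom 3 bits -> offset = 4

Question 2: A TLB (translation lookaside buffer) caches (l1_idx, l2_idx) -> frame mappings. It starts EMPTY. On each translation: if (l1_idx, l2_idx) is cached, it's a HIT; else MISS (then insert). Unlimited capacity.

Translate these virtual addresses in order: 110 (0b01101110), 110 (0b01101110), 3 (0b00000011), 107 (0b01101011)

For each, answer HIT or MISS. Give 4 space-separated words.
vaddr=110: (3,1) not in TLB -> MISS, insert
vaddr=110: (3,1) in TLB -> HIT
vaddr=3: (0,0) not in TLB -> MISS, insert
vaddr=107: (3,1) in TLB -> HIT

Answer: MISS HIT MISS HIT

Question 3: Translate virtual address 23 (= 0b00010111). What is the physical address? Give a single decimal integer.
Answer: 695

Derivation:
vaddr = 23 = 0b00010111
Split: l1_idx=0, l2_idx=2, offset=7
L1[0] = 1
L2[1][2] = 86
paddr = 86 * 8 + 7 = 695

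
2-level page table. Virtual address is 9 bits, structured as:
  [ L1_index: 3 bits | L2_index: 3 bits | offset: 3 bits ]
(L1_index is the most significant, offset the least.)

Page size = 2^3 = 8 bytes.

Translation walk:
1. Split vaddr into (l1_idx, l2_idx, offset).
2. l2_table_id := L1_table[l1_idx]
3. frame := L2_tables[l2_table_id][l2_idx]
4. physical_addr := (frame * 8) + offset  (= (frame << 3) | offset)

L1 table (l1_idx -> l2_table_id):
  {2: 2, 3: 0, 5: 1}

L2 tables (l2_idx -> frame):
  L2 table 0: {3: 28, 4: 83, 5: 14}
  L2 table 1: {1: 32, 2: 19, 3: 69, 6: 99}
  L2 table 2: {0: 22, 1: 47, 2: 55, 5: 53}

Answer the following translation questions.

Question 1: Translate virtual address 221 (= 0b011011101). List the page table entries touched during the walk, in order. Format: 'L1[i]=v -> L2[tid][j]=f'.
vaddr = 221 = 0b011011101
Split: l1_idx=3, l2_idx=3, offset=5

Answer: L1[3]=0 -> L2[0][3]=28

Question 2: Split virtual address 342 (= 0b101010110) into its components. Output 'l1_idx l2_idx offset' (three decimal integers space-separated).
Answer: 5 2 6

Derivation:
vaddr = 342 = 0b101010110
  top 3 bits -> l1_idx = 5
  next 3 bits -> l2_idx = 2
  bottom 3 bits -> offset = 6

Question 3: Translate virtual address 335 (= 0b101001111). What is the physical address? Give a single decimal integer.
Answer: 263

Derivation:
vaddr = 335 = 0b101001111
Split: l1_idx=5, l2_idx=1, offset=7
L1[5] = 1
L2[1][1] = 32
paddr = 32 * 8 + 7 = 263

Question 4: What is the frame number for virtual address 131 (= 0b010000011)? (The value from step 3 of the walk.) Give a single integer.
vaddr = 131: l1_idx=2, l2_idx=0
L1[2] = 2; L2[2][0] = 22

Answer: 22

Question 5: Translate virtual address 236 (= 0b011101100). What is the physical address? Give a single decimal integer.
vaddr = 236 = 0b011101100
Split: l1_idx=3, l2_idx=5, offset=4
L1[3] = 0
L2[0][5] = 14
paddr = 14 * 8 + 4 = 116

Answer: 116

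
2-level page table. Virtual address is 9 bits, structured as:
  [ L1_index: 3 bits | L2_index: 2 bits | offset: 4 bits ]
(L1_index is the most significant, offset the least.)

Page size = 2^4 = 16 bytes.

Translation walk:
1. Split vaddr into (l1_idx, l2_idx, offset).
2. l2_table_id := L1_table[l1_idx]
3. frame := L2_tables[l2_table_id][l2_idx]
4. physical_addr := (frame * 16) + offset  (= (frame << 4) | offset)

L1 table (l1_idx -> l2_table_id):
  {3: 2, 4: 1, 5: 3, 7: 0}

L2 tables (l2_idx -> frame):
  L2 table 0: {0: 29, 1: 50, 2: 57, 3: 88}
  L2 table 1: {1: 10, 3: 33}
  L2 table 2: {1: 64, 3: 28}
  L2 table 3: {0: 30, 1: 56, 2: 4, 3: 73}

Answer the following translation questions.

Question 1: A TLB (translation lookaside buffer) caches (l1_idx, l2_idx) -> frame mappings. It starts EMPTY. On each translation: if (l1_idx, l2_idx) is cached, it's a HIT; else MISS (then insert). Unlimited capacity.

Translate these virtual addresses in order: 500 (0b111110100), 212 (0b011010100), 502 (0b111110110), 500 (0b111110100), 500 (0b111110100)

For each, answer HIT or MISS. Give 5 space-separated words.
Answer: MISS MISS HIT HIT HIT

Derivation:
vaddr=500: (7,3) not in TLB -> MISS, insert
vaddr=212: (3,1) not in TLB -> MISS, insert
vaddr=502: (7,3) in TLB -> HIT
vaddr=500: (7,3) in TLB -> HIT
vaddr=500: (7,3) in TLB -> HIT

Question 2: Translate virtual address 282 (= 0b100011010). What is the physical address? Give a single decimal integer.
vaddr = 282 = 0b100011010
Split: l1_idx=4, l2_idx=1, offset=10
L1[4] = 1
L2[1][1] = 10
paddr = 10 * 16 + 10 = 170

Answer: 170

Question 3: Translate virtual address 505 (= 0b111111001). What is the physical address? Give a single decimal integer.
Answer: 1417

Derivation:
vaddr = 505 = 0b111111001
Split: l1_idx=7, l2_idx=3, offset=9
L1[7] = 0
L2[0][3] = 88
paddr = 88 * 16 + 9 = 1417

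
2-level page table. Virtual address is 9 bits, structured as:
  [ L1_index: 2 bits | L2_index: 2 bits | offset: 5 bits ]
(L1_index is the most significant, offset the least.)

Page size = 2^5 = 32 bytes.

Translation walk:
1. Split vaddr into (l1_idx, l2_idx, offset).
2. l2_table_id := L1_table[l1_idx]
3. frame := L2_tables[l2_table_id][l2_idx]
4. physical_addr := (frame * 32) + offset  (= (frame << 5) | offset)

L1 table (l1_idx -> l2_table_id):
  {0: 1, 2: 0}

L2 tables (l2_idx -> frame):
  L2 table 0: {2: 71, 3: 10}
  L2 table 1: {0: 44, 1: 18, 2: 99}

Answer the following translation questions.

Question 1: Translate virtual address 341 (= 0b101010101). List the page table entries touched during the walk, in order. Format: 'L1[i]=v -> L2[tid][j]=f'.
Answer: L1[2]=0 -> L2[0][2]=71

Derivation:
vaddr = 341 = 0b101010101
Split: l1_idx=2, l2_idx=2, offset=21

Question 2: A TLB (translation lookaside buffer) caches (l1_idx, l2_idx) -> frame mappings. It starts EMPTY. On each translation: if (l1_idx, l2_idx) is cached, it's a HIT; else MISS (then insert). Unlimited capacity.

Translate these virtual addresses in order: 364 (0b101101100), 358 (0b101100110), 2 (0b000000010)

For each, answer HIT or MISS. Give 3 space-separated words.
vaddr=364: (2,3) not in TLB -> MISS, insert
vaddr=358: (2,3) in TLB -> HIT
vaddr=2: (0,0) not in TLB -> MISS, insert

Answer: MISS HIT MISS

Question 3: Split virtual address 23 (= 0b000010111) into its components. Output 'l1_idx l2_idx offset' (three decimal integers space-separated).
vaddr = 23 = 0b000010111
  top 2 bits -> l1_idx = 0
  next 2 bits -> l2_idx = 0
  bottom 5 bits -> offset = 23

Answer: 0 0 23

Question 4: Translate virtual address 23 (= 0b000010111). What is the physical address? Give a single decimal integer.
Answer: 1431

Derivation:
vaddr = 23 = 0b000010111
Split: l1_idx=0, l2_idx=0, offset=23
L1[0] = 1
L2[1][0] = 44
paddr = 44 * 32 + 23 = 1431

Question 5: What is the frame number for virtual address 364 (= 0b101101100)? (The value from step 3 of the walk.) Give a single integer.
Answer: 10

Derivation:
vaddr = 364: l1_idx=2, l2_idx=3
L1[2] = 0; L2[0][3] = 10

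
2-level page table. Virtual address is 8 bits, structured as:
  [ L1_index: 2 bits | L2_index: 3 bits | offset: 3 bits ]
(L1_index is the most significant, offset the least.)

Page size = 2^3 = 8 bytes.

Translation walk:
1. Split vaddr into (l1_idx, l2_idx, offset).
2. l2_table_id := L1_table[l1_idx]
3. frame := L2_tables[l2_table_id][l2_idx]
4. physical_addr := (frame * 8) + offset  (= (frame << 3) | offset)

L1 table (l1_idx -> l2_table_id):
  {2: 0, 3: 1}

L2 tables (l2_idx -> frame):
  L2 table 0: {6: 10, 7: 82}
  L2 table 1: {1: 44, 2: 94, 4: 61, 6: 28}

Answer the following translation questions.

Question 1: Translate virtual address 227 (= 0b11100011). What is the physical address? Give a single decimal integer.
vaddr = 227 = 0b11100011
Split: l1_idx=3, l2_idx=4, offset=3
L1[3] = 1
L2[1][4] = 61
paddr = 61 * 8 + 3 = 491

Answer: 491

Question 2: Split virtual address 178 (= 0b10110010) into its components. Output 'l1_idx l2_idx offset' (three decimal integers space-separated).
Answer: 2 6 2

Derivation:
vaddr = 178 = 0b10110010
  top 2 bits -> l1_idx = 2
  next 3 bits -> l2_idx = 6
  bottom 3 bits -> offset = 2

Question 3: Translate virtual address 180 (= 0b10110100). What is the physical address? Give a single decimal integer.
vaddr = 180 = 0b10110100
Split: l1_idx=2, l2_idx=6, offset=4
L1[2] = 0
L2[0][6] = 10
paddr = 10 * 8 + 4 = 84

Answer: 84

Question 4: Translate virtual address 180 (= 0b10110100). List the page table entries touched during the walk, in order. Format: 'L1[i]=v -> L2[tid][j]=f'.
Answer: L1[2]=0 -> L2[0][6]=10

Derivation:
vaddr = 180 = 0b10110100
Split: l1_idx=2, l2_idx=6, offset=4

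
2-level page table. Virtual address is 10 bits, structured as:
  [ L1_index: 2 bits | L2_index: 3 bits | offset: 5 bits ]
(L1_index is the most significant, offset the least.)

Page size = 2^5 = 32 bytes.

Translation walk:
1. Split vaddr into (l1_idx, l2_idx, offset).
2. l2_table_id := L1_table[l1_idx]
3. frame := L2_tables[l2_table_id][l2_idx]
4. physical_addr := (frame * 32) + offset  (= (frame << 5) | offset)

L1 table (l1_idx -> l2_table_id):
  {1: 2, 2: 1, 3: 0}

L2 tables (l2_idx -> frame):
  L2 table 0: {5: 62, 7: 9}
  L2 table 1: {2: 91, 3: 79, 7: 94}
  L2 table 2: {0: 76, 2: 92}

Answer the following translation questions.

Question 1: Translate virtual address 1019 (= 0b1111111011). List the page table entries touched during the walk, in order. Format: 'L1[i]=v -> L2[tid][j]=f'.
Answer: L1[3]=0 -> L2[0][7]=9

Derivation:
vaddr = 1019 = 0b1111111011
Split: l1_idx=3, l2_idx=7, offset=27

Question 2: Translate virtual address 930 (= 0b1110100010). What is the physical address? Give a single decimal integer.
Answer: 1986

Derivation:
vaddr = 930 = 0b1110100010
Split: l1_idx=3, l2_idx=5, offset=2
L1[3] = 0
L2[0][5] = 62
paddr = 62 * 32 + 2 = 1986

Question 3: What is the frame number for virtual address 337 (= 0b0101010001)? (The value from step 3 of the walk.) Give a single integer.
Answer: 92

Derivation:
vaddr = 337: l1_idx=1, l2_idx=2
L1[1] = 2; L2[2][2] = 92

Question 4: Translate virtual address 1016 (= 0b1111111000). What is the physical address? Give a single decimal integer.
vaddr = 1016 = 0b1111111000
Split: l1_idx=3, l2_idx=7, offset=24
L1[3] = 0
L2[0][7] = 9
paddr = 9 * 32 + 24 = 312

Answer: 312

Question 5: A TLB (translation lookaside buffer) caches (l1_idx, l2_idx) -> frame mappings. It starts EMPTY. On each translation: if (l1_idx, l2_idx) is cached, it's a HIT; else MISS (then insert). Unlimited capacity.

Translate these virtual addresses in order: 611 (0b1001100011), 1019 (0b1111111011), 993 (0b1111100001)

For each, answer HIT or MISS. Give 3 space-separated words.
vaddr=611: (2,3) not in TLB -> MISS, insert
vaddr=1019: (3,7) not in TLB -> MISS, insert
vaddr=993: (3,7) in TLB -> HIT

Answer: MISS MISS HIT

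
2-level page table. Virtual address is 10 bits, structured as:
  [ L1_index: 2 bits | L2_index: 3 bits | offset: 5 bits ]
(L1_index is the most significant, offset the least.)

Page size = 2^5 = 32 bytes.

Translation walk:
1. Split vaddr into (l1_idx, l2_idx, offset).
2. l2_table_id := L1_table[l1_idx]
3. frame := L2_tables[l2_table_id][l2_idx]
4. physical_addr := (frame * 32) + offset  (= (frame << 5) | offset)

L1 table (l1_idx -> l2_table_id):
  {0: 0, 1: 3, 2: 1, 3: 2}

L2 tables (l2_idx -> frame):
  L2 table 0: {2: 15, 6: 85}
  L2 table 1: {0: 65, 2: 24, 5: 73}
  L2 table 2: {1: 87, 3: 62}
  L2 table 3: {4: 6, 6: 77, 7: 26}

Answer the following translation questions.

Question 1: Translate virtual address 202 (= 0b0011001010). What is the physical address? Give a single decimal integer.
vaddr = 202 = 0b0011001010
Split: l1_idx=0, l2_idx=6, offset=10
L1[0] = 0
L2[0][6] = 85
paddr = 85 * 32 + 10 = 2730

Answer: 2730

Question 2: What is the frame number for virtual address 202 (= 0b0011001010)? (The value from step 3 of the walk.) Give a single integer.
Answer: 85

Derivation:
vaddr = 202: l1_idx=0, l2_idx=6
L1[0] = 0; L2[0][6] = 85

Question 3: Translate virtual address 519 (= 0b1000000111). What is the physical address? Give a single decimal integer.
vaddr = 519 = 0b1000000111
Split: l1_idx=2, l2_idx=0, offset=7
L1[2] = 1
L2[1][0] = 65
paddr = 65 * 32 + 7 = 2087

Answer: 2087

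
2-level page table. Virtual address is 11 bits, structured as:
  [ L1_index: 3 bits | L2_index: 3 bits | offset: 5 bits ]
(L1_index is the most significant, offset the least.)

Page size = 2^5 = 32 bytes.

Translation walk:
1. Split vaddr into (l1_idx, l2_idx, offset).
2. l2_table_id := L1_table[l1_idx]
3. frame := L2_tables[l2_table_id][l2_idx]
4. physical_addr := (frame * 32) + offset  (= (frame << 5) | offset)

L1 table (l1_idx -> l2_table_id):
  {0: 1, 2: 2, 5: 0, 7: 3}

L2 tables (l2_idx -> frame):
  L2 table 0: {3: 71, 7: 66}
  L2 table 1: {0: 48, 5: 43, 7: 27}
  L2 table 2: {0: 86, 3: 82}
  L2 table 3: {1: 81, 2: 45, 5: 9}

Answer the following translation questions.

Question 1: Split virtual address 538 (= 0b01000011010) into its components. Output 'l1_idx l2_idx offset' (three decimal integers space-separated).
vaddr = 538 = 0b01000011010
  top 3 bits -> l1_idx = 2
  next 3 bits -> l2_idx = 0
  bottom 5 bits -> offset = 26

Answer: 2 0 26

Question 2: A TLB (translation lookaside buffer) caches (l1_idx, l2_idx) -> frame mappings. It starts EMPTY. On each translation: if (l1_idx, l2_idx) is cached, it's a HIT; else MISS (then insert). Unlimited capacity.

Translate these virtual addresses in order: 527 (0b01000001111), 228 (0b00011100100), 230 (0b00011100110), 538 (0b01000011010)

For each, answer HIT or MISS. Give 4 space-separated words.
vaddr=527: (2,0) not in TLB -> MISS, insert
vaddr=228: (0,7) not in TLB -> MISS, insert
vaddr=230: (0,7) in TLB -> HIT
vaddr=538: (2,0) in TLB -> HIT

Answer: MISS MISS HIT HIT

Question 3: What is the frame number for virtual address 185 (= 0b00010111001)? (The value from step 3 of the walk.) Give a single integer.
Answer: 43

Derivation:
vaddr = 185: l1_idx=0, l2_idx=5
L1[0] = 1; L2[1][5] = 43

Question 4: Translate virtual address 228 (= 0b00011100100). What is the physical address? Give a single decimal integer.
Answer: 868

Derivation:
vaddr = 228 = 0b00011100100
Split: l1_idx=0, l2_idx=7, offset=4
L1[0] = 1
L2[1][7] = 27
paddr = 27 * 32 + 4 = 868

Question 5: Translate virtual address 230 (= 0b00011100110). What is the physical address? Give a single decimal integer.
Answer: 870

Derivation:
vaddr = 230 = 0b00011100110
Split: l1_idx=0, l2_idx=7, offset=6
L1[0] = 1
L2[1][7] = 27
paddr = 27 * 32 + 6 = 870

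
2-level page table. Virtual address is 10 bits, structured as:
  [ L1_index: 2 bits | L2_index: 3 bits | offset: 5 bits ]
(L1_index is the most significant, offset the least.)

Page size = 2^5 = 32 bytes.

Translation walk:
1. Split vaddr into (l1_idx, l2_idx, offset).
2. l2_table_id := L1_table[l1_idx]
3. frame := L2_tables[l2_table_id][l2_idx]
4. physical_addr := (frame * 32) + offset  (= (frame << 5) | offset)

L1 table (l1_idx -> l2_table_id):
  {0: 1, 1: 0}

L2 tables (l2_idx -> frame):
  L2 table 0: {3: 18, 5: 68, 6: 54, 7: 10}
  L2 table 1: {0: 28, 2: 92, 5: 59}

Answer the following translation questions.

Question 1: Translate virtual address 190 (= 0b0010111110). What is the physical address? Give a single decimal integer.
vaddr = 190 = 0b0010111110
Split: l1_idx=0, l2_idx=5, offset=30
L1[0] = 1
L2[1][5] = 59
paddr = 59 * 32 + 30 = 1918

Answer: 1918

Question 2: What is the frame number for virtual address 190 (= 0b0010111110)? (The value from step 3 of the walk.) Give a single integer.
Answer: 59

Derivation:
vaddr = 190: l1_idx=0, l2_idx=5
L1[0] = 1; L2[1][5] = 59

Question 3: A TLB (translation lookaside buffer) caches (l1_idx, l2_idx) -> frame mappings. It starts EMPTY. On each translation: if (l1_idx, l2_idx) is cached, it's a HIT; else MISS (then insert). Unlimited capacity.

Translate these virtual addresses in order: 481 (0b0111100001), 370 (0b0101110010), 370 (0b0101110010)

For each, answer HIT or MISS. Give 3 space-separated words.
Answer: MISS MISS HIT

Derivation:
vaddr=481: (1,7) not in TLB -> MISS, insert
vaddr=370: (1,3) not in TLB -> MISS, insert
vaddr=370: (1,3) in TLB -> HIT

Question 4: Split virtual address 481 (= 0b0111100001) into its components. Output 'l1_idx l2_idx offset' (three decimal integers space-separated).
vaddr = 481 = 0b0111100001
  top 2 bits -> l1_idx = 1
  next 3 bits -> l2_idx = 7
  bottom 5 bits -> offset = 1

Answer: 1 7 1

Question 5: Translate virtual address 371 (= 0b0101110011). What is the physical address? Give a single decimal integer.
vaddr = 371 = 0b0101110011
Split: l1_idx=1, l2_idx=3, offset=19
L1[1] = 0
L2[0][3] = 18
paddr = 18 * 32 + 19 = 595

Answer: 595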